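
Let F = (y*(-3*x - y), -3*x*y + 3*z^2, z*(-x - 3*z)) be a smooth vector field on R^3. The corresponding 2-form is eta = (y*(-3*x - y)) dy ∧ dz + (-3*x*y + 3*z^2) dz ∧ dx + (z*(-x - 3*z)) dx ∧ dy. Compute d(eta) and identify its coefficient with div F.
d(eta) = (-4*x - 3*y - 6*z) dx ∧ dy ∧ dz; div F = -4*x - 3*y - 6*z

For a 2-form in R^3 of the form above, applying d gives a 3-form with coefficient ∂P/∂x + ∂Q/∂y + ∂R/∂z:
  ∂P/∂x = -3*y
  ∂Q/∂y = -3*x
  ∂R/∂z = -x - 6*z
Sum = -4*x - 3*y - 6*z, which is exactly div F.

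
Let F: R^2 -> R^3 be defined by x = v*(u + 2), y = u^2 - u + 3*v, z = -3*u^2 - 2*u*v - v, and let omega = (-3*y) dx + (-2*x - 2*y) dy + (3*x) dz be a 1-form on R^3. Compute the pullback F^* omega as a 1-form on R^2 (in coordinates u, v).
F^* omega = (-4*u^3 - 25*u^2*v + 6*u^2 - 6*u*v^2 - 51*u*v - 2*u - 21*v^2 + 10*v) du + (-3*u^3 - 6*u^2*v - 9*u^2 - 30*u*v + 12*u - 54*v) dv

Using F^*(f dg) = (f ∘ F) d(g ∘ F), substitute each coordinate x_i by F_i(u, v) in f_i, and replace dx_i by d F_i = (∂F_i/∂u) du + (∂F_i/∂v) dv.
  For the x component: f_1(F) = -3*u^2 + 3*u - 9*v; d F_1 = (v) du + (u + 2) dv
  For the y component: f_2(F) = -2*u^2 - 2*u*v + 2*u - 10*v; d F_2 = (2*u - 1) du + (3) dv
  For the z component: f_3(F) = 3*v*(u + 2); d F_3 = (-6*u - 2*v) du + (-2*u - 1) dv
Combining and collecting du, dv coefficients:
  coeff of du: -4*u^3 - 25*u^2*v + 6*u^2 - 6*u*v^2 - 51*u*v - 2*u - 21*v^2 + 10*v
  coeff of dv: -3*u^3 - 6*u^2*v - 9*u^2 - 30*u*v + 12*u - 54*v
F^* omega = (-4*u^3 - 25*u^2*v + 6*u^2 - 6*u*v^2 - 51*u*v - 2*u - 21*v^2 + 10*v) du + (-3*u^3 - 6*u^2*v - 9*u^2 - 30*u*v + 12*u - 54*v) dv.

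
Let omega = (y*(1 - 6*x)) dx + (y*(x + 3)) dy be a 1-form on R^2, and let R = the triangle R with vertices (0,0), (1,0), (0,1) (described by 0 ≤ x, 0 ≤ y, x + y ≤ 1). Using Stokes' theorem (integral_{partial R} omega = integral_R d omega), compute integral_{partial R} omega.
integral_(partial R) omega = 2/3

Stokes: integral_partial_R omega = integral_R d omega with d omega = (∂Q/∂x - ∂P/∂y) dx ∧ dy.
  ∂Q/∂x = y
  ∂P/∂y = 1 - 6*x
  integrand = ∂Q/∂x - ∂P/∂y = 6*x + y - 1.
Integrating over R: integral_0^1 integral_0^{1-x} (6*x + y - 1) dy dx = 2/3.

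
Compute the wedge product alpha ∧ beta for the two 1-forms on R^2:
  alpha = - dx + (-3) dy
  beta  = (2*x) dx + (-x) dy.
alpha ∧ beta = (7*x) dx ∧ dy

Distribute the wedge, using dx_i ∧ dx_j = -dx_j ∧ dx_i and dx_i ∧ dx_i = 0. For each pair (i, j) with i < j, the coefficient of dx_i ∧ dx_j in alpha ∧ beta is (alpha_i * beta_j - alpha_j * beta_i). Collecting: alpha ∧ beta = (7*x) dx ∧ dy.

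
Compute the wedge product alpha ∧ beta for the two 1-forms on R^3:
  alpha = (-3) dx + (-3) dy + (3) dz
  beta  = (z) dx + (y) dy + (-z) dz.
alpha ∧ beta = (-3*y + 3*z) dx ∧ dy + (-3*y + 3*z) dy ∧ dz

Distribute the wedge, using dx_i ∧ dx_j = -dx_j ∧ dx_i and dx_i ∧ dx_i = 0. For each pair (i, j) with i < j, the coefficient of dx_i ∧ dx_j in alpha ∧ beta is (alpha_i * beta_j - alpha_j * beta_i). Collecting: alpha ∧ beta = (-3*y + 3*z) dx ∧ dy + (-3*y + 3*z) dy ∧ dz.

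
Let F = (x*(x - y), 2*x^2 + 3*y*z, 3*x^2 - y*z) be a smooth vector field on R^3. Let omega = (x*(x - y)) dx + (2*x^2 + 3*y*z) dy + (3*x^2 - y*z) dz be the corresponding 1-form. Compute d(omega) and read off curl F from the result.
d(omega) = (-3*y - z) dy ∧ dz + (-6*x) dz ∧ dx + (5*x) dx ∧ dy; curl F = (-3*y - z, -6*x, 5*x)

d omega = sum_{i<j} (∂f_j/∂x_i - ∂f_i/∂x_j) dx_i ∧ dx_j. Under the identification (dy ∧ dz, dz ∧ dx, dx ∧ dy) ↔ (e_x, e_y, e_z), the coefficients are exactly the components of curl F. Compute:
  ∂R/∂y - ∂Q/∂z = (-z) - (3*y) = -3*y - z
  ∂P/∂z - ∂R/∂x = (0) - (6*x) = -6*x
  ∂Q/∂x - ∂P/∂y = (4*x) - (-x) = 5*x.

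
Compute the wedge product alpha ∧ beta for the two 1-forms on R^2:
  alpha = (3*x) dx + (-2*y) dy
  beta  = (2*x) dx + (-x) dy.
alpha ∧ beta = (x*(-3*x + 4*y)) dx ∧ dy

Distribute the wedge, using dx_i ∧ dx_j = -dx_j ∧ dx_i and dx_i ∧ dx_i = 0. For each pair (i, j) with i < j, the coefficient of dx_i ∧ dx_j in alpha ∧ beta is (alpha_i * beta_j - alpha_j * beta_i). Collecting: alpha ∧ beta = (x*(-3*x + 4*y)) dx ∧ dy.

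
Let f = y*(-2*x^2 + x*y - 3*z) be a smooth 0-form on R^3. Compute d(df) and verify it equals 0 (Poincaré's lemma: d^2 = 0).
d(df) = 0

Step 1: df = sum_i (∂f/∂x_i) dx_i = (y*(-4*x + y)) dx + (-2*x^2 + 2*x*y - 3*z) dy + (-3*y) dz.
Step 2: Apply d again. Using the 1-form formula, the coefficient of dx ∧ dy in d(df) is ∂^2 f/∂x ∂y - ∂^2 f/∂y ∂x = (-4*x + 2*y) - (-4*x + 2*y) = 0 (equality of mixed partials for smooth f).
Similarly for dx ∧ dz and dy ∧ dz — all coefficients vanish. So d(df) = 0.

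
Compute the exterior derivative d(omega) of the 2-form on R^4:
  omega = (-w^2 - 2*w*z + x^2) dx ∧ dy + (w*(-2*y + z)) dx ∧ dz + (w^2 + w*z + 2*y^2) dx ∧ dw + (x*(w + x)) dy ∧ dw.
d(omega) = (-w + 2*x - 4*y - 2*z) dx ∧ dy ∧ dw + (-w - 2*y + z) dx ∧ dz ∧ dw

For a 2-form omega = sum_{i<j} g_{ij} dx_i ∧ dx_j, the exterior derivative is
  d(omega) = sum_{i<j} d(g_{ij}) ∧ dx_i ∧ dx_j = sum_{i<j, k} (∂g_{ij}/∂x_k) dx_k ∧ dx_i ∧ dx_j.
Expand each term, using dx_k ∧ dx_i ∧ dx_j = sgn(permutation) dx_{(a)} ∧ dx_{(b)} ∧ dx_{(c)} with (a < b < c) sorted:
  d(-w^2 - 2*w*z + x^2) includes (∂/∂z)(-w^2 - 2*w*z + x^2) dz = (-2*w) dz, which multiplied by dx ∧ dy gives (-2*w) dx ∧ dy ∧ dz
  d(-w^2 - 2*w*z + x^2) includes (∂/∂w)(-w^2 - 2*w*z + x^2) dw = (-2*w - 2*z) dw, which multiplied by dx ∧ dy gives (-2*w - 2*z) dx ∧ dy ∧ dw
  d(w*(-2*y + z)) includes (∂/∂y)(w*(-2*y + z)) dy = (-2*w) dy, which multiplied by dx ∧ dz gives (2*w) dx ∧ dy ∧ dz
  d(w*(-2*y + z)) includes (∂/∂w)(w*(-2*y + z)) dw = (-2*y + z) dw, which multiplied by dx ∧ dz gives (-2*y + z) dx ∧ dz ∧ dw
  d(w^2 + w*z + 2*y^2) includes (∂/∂y)(w^2 + w*z + 2*y^2) dy = (4*y) dy, which multiplied by dx ∧ dw gives (-4*y) dx ∧ dy ∧ dw
  d(w^2 + w*z + 2*y^2) includes (∂/∂z)(w^2 + w*z + 2*y^2) dz = (w) dz, which multiplied by dx ∧ dw gives (-w) dx ∧ dz ∧ dw
  d(x*(w + x)) includes (∂/∂x)(x*(w + x)) dx = (w + 2*x) dx, which multiplied by dy ∧ dw gives (w + 2*x) dx ∧ dy ∧ dw
Collecting like 3-forms: d(omega) = (-w + 2*x - 4*y - 2*z) dx ∧ dy ∧ dw + (-w - 2*y + z) dx ∧ dz ∧ dw.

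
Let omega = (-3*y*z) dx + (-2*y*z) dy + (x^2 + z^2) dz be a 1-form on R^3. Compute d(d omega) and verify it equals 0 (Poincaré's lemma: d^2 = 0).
d(d omega) = 0

Step 1: d omega = sum_{i<j} (∂f_j/∂x_i - ∂f_i/∂x_j) dx_i ∧ dx_j:
  coeff of dx ∧ dy: 3*z
  coeff of dx ∧ dz: 2*x + 3*y
  coeff of dy ∧ dz: 2*y
Step 2: Apply d again to each 2-form coefficient. The only possible 3-form in R^3 is dx ∧ dy ∧ dz, with coefficient
  ∂(coeff of dy∧dz)/∂x - ∂(coeff of dx∧dz)/∂y + ∂(coeff of dx∧dy)/∂z
  = ∂/∂x (2*y) - ∂/∂y (2*x + 3*y) + ∂/∂z (3*z).
Each of these terms simplifies to sums of mixed partials that cancel in pairs. The result is 0 (by equality of mixed partials for smooth functions — Schwarz / Clairaut).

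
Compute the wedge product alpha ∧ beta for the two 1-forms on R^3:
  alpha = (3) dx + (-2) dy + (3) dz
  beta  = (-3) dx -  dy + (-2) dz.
alpha ∧ beta = (-9) dx ∧ dy + (3) dx ∧ dz + (7) dy ∧ dz

Distribute the wedge, using dx_i ∧ dx_j = -dx_j ∧ dx_i and dx_i ∧ dx_i = 0. For each pair (i, j) with i < j, the coefficient of dx_i ∧ dx_j in alpha ∧ beta is (alpha_i * beta_j - alpha_j * beta_i). Collecting: alpha ∧ beta = (-9) dx ∧ dy + (3) dx ∧ dz + (7) dy ∧ dz.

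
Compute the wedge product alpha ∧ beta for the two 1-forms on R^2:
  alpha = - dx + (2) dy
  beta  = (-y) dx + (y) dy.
alpha ∧ beta = (y) dx ∧ dy

Distribute the wedge, using dx_i ∧ dx_j = -dx_j ∧ dx_i and dx_i ∧ dx_i = 0. For each pair (i, j) with i < j, the coefficient of dx_i ∧ dx_j in alpha ∧ beta is (alpha_i * beta_j - alpha_j * beta_i). Collecting: alpha ∧ beta = (y) dx ∧ dy.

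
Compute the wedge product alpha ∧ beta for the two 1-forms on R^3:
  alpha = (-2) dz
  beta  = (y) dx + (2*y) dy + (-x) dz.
alpha ∧ beta = (2*y) dx ∧ dz + (4*y) dy ∧ dz

Distribute the wedge, using dx_i ∧ dx_j = -dx_j ∧ dx_i and dx_i ∧ dx_i = 0. For each pair (i, j) with i < j, the coefficient of dx_i ∧ dx_j in alpha ∧ beta is (alpha_i * beta_j - alpha_j * beta_i). Collecting: alpha ∧ beta = (2*y) dx ∧ dz + (4*y) dy ∧ dz.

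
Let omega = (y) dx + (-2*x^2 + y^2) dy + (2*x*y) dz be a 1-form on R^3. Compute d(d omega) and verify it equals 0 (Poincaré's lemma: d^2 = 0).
d(d omega) = 0

Step 1: d omega = sum_{i<j} (∂f_j/∂x_i - ∂f_i/∂x_j) dx_i ∧ dx_j:
  coeff of dx ∧ dy: -4*x - 1
  coeff of dx ∧ dz: 2*y
  coeff of dy ∧ dz: 2*x
Step 2: Apply d again to each 2-form coefficient. The only possible 3-form in R^3 is dx ∧ dy ∧ dz, with coefficient
  ∂(coeff of dy∧dz)/∂x - ∂(coeff of dx∧dz)/∂y + ∂(coeff of dx∧dy)/∂z
  = ∂/∂x (2*x) - ∂/∂y (2*y) + ∂/∂z (-4*x - 1).
Each of these terms simplifies to sums of mixed partials that cancel in pairs. The result is 0 (by equality of mixed partials for smooth functions — Schwarz / Clairaut).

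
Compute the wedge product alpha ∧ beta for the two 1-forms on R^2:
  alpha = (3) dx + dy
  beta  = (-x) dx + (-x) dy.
alpha ∧ beta = (-2*x) dx ∧ dy

Distribute the wedge, using dx_i ∧ dx_j = -dx_j ∧ dx_i and dx_i ∧ dx_i = 0. For each pair (i, j) with i < j, the coefficient of dx_i ∧ dx_j in alpha ∧ beta is (alpha_i * beta_j - alpha_j * beta_i). Collecting: alpha ∧ beta = (-2*x) dx ∧ dy.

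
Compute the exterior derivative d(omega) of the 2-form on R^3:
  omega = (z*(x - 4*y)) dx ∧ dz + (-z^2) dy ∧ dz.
d(omega) = (4*z) dx ∧ dy ∧ dz

For a 2-form omega = sum_{i<j} g_{ij} dx_i ∧ dx_j, the exterior derivative is
  d(omega) = sum_{i<j} d(g_{ij}) ∧ dx_i ∧ dx_j = sum_{i<j, k} (∂g_{ij}/∂x_k) dx_k ∧ dx_i ∧ dx_j.
Expand each term, using dx_k ∧ dx_i ∧ dx_j = sgn(permutation) dx_{(a)} ∧ dx_{(b)} ∧ dx_{(c)} with (a < b < c) sorted:
  d(z*(x - 4*y)) includes (∂/∂y)(z*(x - 4*y)) dy = (-4*z) dy, which multiplied by dx ∧ dz gives (4*z) dx ∧ dy ∧ dz
Collecting like 3-forms: d(omega) = (4*z) dx ∧ dy ∧ dz.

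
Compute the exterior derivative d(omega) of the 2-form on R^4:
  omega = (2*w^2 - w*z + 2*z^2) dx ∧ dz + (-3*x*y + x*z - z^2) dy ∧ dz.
d(omega) = (4*w - z) dx ∧ dz ∧ dw + (-3*y + z) dx ∧ dy ∧ dz

For a 2-form omega = sum_{i<j} g_{ij} dx_i ∧ dx_j, the exterior derivative is
  d(omega) = sum_{i<j} d(g_{ij}) ∧ dx_i ∧ dx_j = sum_{i<j, k} (∂g_{ij}/∂x_k) dx_k ∧ dx_i ∧ dx_j.
Expand each term, using dx_k ∧ dx_i ∧ dx_j = sgn(permutation) dx_{(a)} ∧ dx_{(b)} ∧ dx_{(c)} with (a < b < c) sorted:
  d(2*w^2 - w*z + 2*z^2) includes (∂/∂w)(2*w^2 - w*z + 2*z^2) dw = (4*w - z) dw, which multiplied by dx ∧ dz gives (4*w - z) dx ∧ dz ∧ dw
  d(-3*x*y + x*z - z^2) includes (∂/∂x)(-3*x*y + x*z - z^2) dx = (-3*y + z) dx, which multiplied by dy ∧ dz gives (-3*y + z) dx ∧ dy ∧ dz
Collecting like 3-forms: d(omega) = (4*w - z) dx ∧ dz ∧ dw + (-3*y + z) dx ∧ dy ∧ dz.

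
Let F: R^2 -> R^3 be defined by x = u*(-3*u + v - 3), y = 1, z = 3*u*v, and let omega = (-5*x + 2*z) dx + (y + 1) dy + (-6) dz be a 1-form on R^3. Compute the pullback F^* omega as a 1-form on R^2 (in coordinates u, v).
F^* omega = (-90*u^3 + 9*u^2*v - 135*u^2 + u*v^2 + 12*u*v - 45*u - 18*v) du + (u*(15*u^2 + u*v + 15*u - 18)) dv

Using F^*(f dg) = (f ∘ F) d(g ∘ F), substitute each coordinate x_i by F_i(u, v) in f_i, and replace dx_i by d F_i = (∂F_i/∂u) du + (∂F_i/∂v) dv.
  For the x component: f_1(F) = u*(15*u + v + 15); d F_1 = (-6*u + v - 3) du + (u) dv
  For the y component: f_2(F) = 2; d F_2 = (0) du + (0) dv
  For the z component: f_3(F) = -6; d F_3 = (3*v) du + (3*u) dv
Combining and collecting du, dv coefficients:
  coeff of du: -90*u^3 + 9*u^2*v - 135*u^2 + u*v^2 + 12*u*v - 45*u - 18*v
  coeff of dv: u*(15*u^2 + u*v + 15*u - 18)
F^* omega = (-90*u^3 + 9*u^2*v - 135*u^2 + u*v^2 + 12*u*v - 45*u - 18*v) du + (u*(15*u^2 + u*v + 15*u - 18)) dv.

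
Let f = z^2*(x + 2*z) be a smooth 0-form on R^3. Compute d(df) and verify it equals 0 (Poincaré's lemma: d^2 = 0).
d(df) = 0

Step 1: df = sum_i (∂f/∂x_i) dx_i = (z^2) dx + (0) dy + (2*z*(x + 3*z)) dz.
Step 2: Apply d again. Using the 1-form formula, the coefficient of dx ∧ dy in d(df) is ∂^2 f/∂x ∂y - ∂^2 f/∂y ∂x = (0) - (0) = 0 (equality of mixed partials for smooth f).
Similarly for dx ∧ dz and dy ∧ dz — all coefficients vanish. So d(df) = 0.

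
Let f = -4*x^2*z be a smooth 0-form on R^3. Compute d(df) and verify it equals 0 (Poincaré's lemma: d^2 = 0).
d(df) = 0

Step 1: df = sum_i (∂f/∂x_i) dx_i = (-8*x*z) dx + (0) dy + (-4*x^2) dz.
Step 2: Apply d again. Using the 1-form formula, the coefficient of dx ∧ dy in d(df) is ∂^2 f/∂x ∂y - ∂^2 f/∂y ∂x = (0) - (0) = 0 (equality of mixed partials for smooth f).
Similarly for dx ∧ dz and dy ∧ dz — all coefficients vanish. So d(df) = 0.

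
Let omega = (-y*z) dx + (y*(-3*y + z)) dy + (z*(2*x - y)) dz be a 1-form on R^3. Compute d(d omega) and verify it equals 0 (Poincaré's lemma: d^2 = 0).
d(d omega) = 0

Step 1: d omega = sum_{i<j} (∂f_j/∂x_i - ∂f_i/∂x_j) dx_i ∧ dx_j:
  coeff of dx ∧ dy: z
  coeff of dx ∧ dz: y + 2*z
  coeff of dy ∧ dz: -y - z
Step 2: Apply d again to each 2-form coefficient. The only possible 3-form in R^3 is dx ∧ dy ∧ dz, with coefficient
  ∂(coeff of dy∧dz)/∂x - ∂(coeff of dx∧dz)/∂y + ∂(coeff of dx∧dy)/∂z
  = ∂/∂x (-y - z) - ∂/∂y (y + 2*z) + ∂/∂z (z).
Each of these terms simplifies to sums of mixed partials that cancel in pairs. The result is 0 (by equality of mixed partials for smooth functions — Schwarz / Clairaut).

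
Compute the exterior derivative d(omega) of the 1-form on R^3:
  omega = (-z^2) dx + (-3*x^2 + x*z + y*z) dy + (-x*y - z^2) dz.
d(omega) = (-6*x + z) dx ∧ dy + (-y + 2*z) dx ∧ dz + (-2*x - y) dy ∧ dz

For a 1-form omega = sum_i f_i dx_i, the exterior derivative is
  d(omega) = sum_{i < j} (∂f_j/∂x_i - ∂f_i/∂x_j) dx_i ∧ dx_j.
  coefficient of dx ∧ dy: ∂f_2/∂x - ∂f_1/∂y = ∂(-3*x^2 + x*z + y*z)/∂x - ∂(-z^2)/∂y = -6*x + z
  coefficient of dx ∧ dz: ∂f_3/∂x - ∂f_1/∂z = ∂(-x*y - z^2)/∂x - ∂(-z^2)/∂z = -y + 2*z
  coefficient of dy ∧ dz: ∂f_3/∂y - ∂f_2/∂z = ∂(-x*y - z^2)/∂y - ∂(-3*x^2 + x*z + y*z)/∂z = -2*x - y
Assembling: d(omega) = (-6*x + z) dx ∧ dy + (-y + 2*z) dx ∧ dz + (-2*x - y) dy ∧ dz.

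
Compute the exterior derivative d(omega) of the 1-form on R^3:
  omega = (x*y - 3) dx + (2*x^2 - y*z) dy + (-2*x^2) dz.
d(omega) = (3*x) dx ∧ dy + (-4*x) dx ∧ dz + (y) dy ∧ dz

For a 1-form omega = sum_i f_i dx_i, the exterior derivative is
  d(omega) = sum_{i < j} (∂f_j/∂x_i - ∂f_i/∂x_j) dx_i ∧ dx_j.
  coefficient of dx ∧ dy: ∂f_2/∂x - ∂f_1/∂y = ∂(2*x^2 - y*z)/∂x - ∂(x*y - 3)/∂y = 3*x
  coefficient of dx ∧ dz: ∂f_3/∂x - ∂f_1/∂z = ∂(-2*x^2)/∂x - ∂(x*y - 3)/∂z = -4*x
  coefficient of dy ∧ dz: ∂f_3/∂y - ∂f_2/∂z = ∂(-2*x^2)/∂y - ∂(2*x^2 - y*z)/∂z = y
Assembling: d(omega) = (3*x) dx ∧ dy + (-4*x) dx ∧ dz + (y) dy ∧ dz.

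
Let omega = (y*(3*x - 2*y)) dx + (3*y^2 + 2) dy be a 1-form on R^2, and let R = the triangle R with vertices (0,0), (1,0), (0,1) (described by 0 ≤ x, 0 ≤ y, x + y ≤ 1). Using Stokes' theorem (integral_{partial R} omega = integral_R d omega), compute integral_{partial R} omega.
integral_(partial R) omega = 1/6

Stokes: integral_partial_R omega = integral_R d omega with d omega = (∂Q/∂x - ∂P/∂y) dx ∧ dy.
  ∂Q/∂x = 0
  ∂P/∂y = 3*x - 4*y
  integrand = ∂Q/∂x - ∂P/∂y = -3*x + 4*y.
Integrating over R: integral_0^1 integral_0^{1-x} (-3*x + 4*y) dy dx = 1/6.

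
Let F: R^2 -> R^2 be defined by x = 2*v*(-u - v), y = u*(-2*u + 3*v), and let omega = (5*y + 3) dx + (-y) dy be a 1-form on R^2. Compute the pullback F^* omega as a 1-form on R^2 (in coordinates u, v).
F^* omega = (-8*u^3 + 38*u^2*v - 39*u*v^2 - 6*v) du + (26*u^3 + u^2*v - 60*u*v^2 - 6*u - 12*v) dv

Using F^*(f dg) = (f ∘ F) d(g ∘ F), substitute each coordinate x_i by F_i(u, v) in f_i, and replace dx_i by d F_i = (∂F_i/∂u) du + (∂F_i/∂v) dv.
  For the x component: f_1(F) = -10*u^2 + 15*u*v + 3; d F_1 = (-2*v) du + (-2*u - 4*v) dv
  For the y component: f_2(F) = u*(2*u - 3*v); d F_2 = (-4*u + 3*v) du + (3*u) dv
Combining and collecting du, dv coefficients:
  coeff of du: -8*u^3 + 38*u^2*v - 39*u*v^2 - 6*v
  coeff of dv: 26*u^3 + u^2*v - 60*u*v^2 - 6*u - 12*v
F^* omega = (-8*u^3 + 38*u^2*v - 39*u*v^2 - 6*v) du + (26*u^3 + u^2*v - 60*u*v^2 - 6*u - 12*v) dv.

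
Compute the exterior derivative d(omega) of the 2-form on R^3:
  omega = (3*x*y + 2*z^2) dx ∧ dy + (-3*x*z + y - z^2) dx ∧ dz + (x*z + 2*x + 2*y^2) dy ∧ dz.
d(omega) = (5*z + 1) dx ∧ dy ∧ dz

For a 2-form omega = sum_{i<j} g_{ij} dx_i ∧ dx_j, the exterior derivative is
  d(omega) = sum_{i<j} d(g_{ij}) ∧ dx_i ∧ dx_j = sum_{i<j, k} (∂g_{ij}/∂x_k) dx_k ∧ dx_i ∧ dx_j.
Expand each term, using dx_k ∧ dx_i ∧ dx_j = sgn(permutation) dx_{(a)} ∧ dx_{(b)} ∧ dx_{(c)} with (a < b < c) sorted:
  d(3*x*y + 2*z^2) includes (∂/∂z)(3*x*y + 2*z^2) dz = (4*z) dz, which multiplied by dx ∧ dy gives (4*z) dx ∧ dy ∧ dz
  d(-3*x*z + y - z^2) includes (∂/∂y)(-3*x*z + y - z^2) dy = (1) dy, which multiplied by dx ∧ dz gives (-1) dx ∧ dy ∧ dz
  d(x*z + 2*x + 2*y^2) includes (∂/∂x)(x*z + 2*x + 2*y^2) dx = (z + 2) dx, which multiplied by dy ∧ dz gives (z + 2) dx ∧ dy ∧ dz
Collecting like 3-forms: d(omega) = (5*z + 1) dx ∧ dy ∧ dz.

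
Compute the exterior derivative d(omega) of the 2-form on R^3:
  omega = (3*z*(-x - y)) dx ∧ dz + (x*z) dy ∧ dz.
d(omega) = (4*z) dx ∧ dy ∧ dz

For a 2-form omega = sum_{i<j} g_{ij} dx_i ∧ dx_j, the exterior derivative is
  d(omega) = sum_{i<j} d(g_{ij}) ∧ dx_i ∧ dx_j = sum_{i<j, k} (∂g_{ij}/∂x_k) dx_k ∧ dx_i ∧ dx_j.
Expand each term, using dx_k ∧ dx_i ∧ dx_j = sgn(permutation) dx_{(a)} ∧ dx_{(b)} ∧ dx_{(c)} with (a < b < c) sorted:
  d(3*z*(-x - y)) includes (∂/∂y)(3*z*(-x - y)) dy = (-3*z) dy, which multiplied by dx ∧ dz gives (3*z) dx ∧ dy ∧ dz
  d(x*z) includes (∂/∂x)(x*z) dx = (z) dx, which multiplied by dy ∧ dz gives (z) dx ∧ dy ∧ dz
Collecting like 3-forms: d(omega) = (4*z) dx ∧ dy ∧ dz.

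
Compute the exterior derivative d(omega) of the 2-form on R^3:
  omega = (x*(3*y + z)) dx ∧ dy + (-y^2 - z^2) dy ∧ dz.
d(omega) = (x) dx ∧ dy ∧ dz

For a 2-form omega = sum_{i<j} g_{ij} dx_i ∧ dx_j, the exterior derivative is
  d(omega) = sum_{i<j} d(g_{ij}) ∧ dx_i ∧ dx_j = sum_{i<j, k} (∂g_{ij}/∂x_k) dx_k ∧ dx_i ∧ dx_j.
Expand each term, using dx_k ∧ dx_i ∧ dx_j = sgn(permutation) dx_{(a)} ∧ dx_{(b)} ∧ dx_{(c)} with (a < b < c) sorted:
  d(x*(3*y + z)) includes (∂/∂z)(x*(3*y + z)) dz = (x) dz, which multiplied by dx ∧ dy gives (x) dx ∧ dy ∧ dz
Collecting like 3-forms: d(omega) = (x) dx ∧ dy ∧ dz.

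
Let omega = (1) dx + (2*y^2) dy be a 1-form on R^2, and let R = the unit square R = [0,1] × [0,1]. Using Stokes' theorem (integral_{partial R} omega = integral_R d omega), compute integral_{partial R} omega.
integral_(partial R) omega = 0

Stokes: integral_partial_R omega = integral_R d omega with d omega = (∂Q/∂x - ∂P/∂y) dx ∧ dy.
  ∂Q/∂x = 0
  ∂P/∂y = 0
  integrand = ∂Q/∂x - ∂P/∂y = 0.
Integrating over R: integral_0^1 integral_0^1 (0) dx dy = 0.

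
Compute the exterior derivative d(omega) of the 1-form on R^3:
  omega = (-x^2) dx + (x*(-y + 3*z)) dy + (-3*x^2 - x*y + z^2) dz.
d(omega) = (-y + 3*z) dx ∧ dy + (-6*x - y) dx ∧ dz + (-4*x) dy ∧ dz

For a 1-form omega = sum_i f_i dx_i, the exterior derivative is
  d(omega) = sum_{i < j} (∂f_j/∂x_i - ∂f_i/∂x_j) dx_i ∧ dx_j.
  coefficient of dx ∧ dy: ∂f_2/∂x - ∂f_1/∂y = ∂(x*(-y + 3*z))/∂x - ∂(-x^2)/∂y = -y + 3*z
  coefficient of dx ∧ dz: ∂f_3/∂x - ∂f_1/∂z = ∂(-3*x^2 - x*y + z^2)/∂x - ∂(-x^2)/∂z = -6*x - y
  coefficient of dy ∧ dz: ∂f_3/∂y - ∂f_2/∂z = ∂(-3*x^2 - x*y + z^2)/∂y - ∂(x*(-y + 3*z))/∂z = -4*x
Assembling: d(omega) = (-y + 3*z) dx ∧ dy + (-6*x - y) dx ∧ dz + (-4*x) dy ∧ dz.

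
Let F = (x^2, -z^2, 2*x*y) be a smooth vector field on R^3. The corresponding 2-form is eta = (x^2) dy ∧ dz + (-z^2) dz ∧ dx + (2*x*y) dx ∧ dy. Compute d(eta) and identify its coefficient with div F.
d(eta) = (2*x) dx ∧ dy ∧ dz; div F = 2*x

For a 2-form in R^3 of the form above, applying d gives a 3-form with coefficient ∂P/∂x + ∂Q/∂y + ∂R/∂z:
  ∂P/∂x = 2*x
  ∂Q/∂y = 0
  ∂R/∂z = 0
Sum = 2*x, which is exactly div F.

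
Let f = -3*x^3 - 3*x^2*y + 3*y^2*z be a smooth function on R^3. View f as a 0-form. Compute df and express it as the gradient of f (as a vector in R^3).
df = (3*x*(-3*x - 2*y)) dx + (-3*x^2 + 6*y*z) dy + (3*y^2) dz; grad f = (3*x*(-3*x - 2*y), -3*x^2 + 6*y*z, 3*y^2)

For a 0-form f, d f = (∂f/∂x) dx + (∂f/∂y) dy + (∂f/∂z) dz. The components of the vector representation are exactly the entries of grad f in Cartesian coordinates:
  ∂f/∂x = 3*x*(-3*x - 2*y)
  ∂f/∂y = -3*x^2 + 6*y*z
  ∂f/∂z = 3*y^2.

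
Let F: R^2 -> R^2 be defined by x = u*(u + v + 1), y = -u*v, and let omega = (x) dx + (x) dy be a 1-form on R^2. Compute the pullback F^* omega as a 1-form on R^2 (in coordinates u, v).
F^* omega = (u*(2*u^2 + 2*u*v + 3*u + v + 1)) du

Using F^*(f dg) = (f ∘ F) d(g ∘ F), substitute each coordinate x_i by F_i(u, v) in f_i, and replace dx_i by d F_i = (∂F_i/∂u) du + (∂F_i/∂v) dv.
  For the x component: f_1(F) = u*(u + v + 1); d F_1 = (2*u + v + 1) du + (u) dv
  For the y component: f_2(F) = u*(u + v + 1); d F_2 = (-v) du + (-u) dv
Combining and collecting du, dv coefficients:
  coeff of du: u*(2*u^2 + 2*u*v + 3*u + v + 1)
  coeff of dv: 0
F^* omega = (u*(2*u^2 + 2*u*v + 3*u + v + 1)) du.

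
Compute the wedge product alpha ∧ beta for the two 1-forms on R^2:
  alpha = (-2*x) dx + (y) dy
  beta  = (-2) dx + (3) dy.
alpha ∧ beta = (-6*x + 2*y) dx ∧ dy

Distribute the wedge, using dx_i ∧ dx_j = -dx_j ∧ dx_i and dx_i ∧ dx_i = 0. For each pair (i, j) with i < j, the coefficient of dx_i ∧ dx_j in alpha ∧ beta is (alpha_i * beta_j - alpha_j * beta_i). Collecting: alpha ∧ beta = (-6*x + 2*y) dx ∧ dy.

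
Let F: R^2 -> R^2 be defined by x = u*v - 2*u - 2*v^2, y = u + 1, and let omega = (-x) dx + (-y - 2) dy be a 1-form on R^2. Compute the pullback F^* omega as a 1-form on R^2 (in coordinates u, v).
F^* omega = (-u*v^2 + 4*u*v - 5*u + 2*v^3 - 4*v^2 - 3) du + (-u^2*v + 2*u^2 + 6*u*v^2 - 8*u*v - 8*v^3) dv

Using F^*(f dg) = (f ∘ F) d(g ∘ F), substitute each coordinate x_i by F_i(u, v) in f_i, and replace dx_i by d F_i = (∂F_i/∂u) du + (∂F_i/∂v) dv.
  For the x component: f_1(F) = -u*v + 2*u + 2*v^2; d F_1 = (v - 2) du + (u - 4*v) dv
  For the y component: f_2(F) = -u - 3; d F_2 = (1) du + (0) dv
Combining and collecting du, dv coefficients:
  coeff of du: -u*v^2 + 4*u*v - 5*u + 2*v^3 - 4*v^2 - 3
  coeff of dv: -u^2*v + 2*u^2 + 6*u*v^2 - 8*u*v - 8*v^3
F^* omega = (-u*v^2 + 4*u*v - 5*u + 2*v^3 - 4*v^2 - 3) du + (-u^2*v + 2*u^2 + 6*u*v^2 - 8*u*v - 8*v^3) dv.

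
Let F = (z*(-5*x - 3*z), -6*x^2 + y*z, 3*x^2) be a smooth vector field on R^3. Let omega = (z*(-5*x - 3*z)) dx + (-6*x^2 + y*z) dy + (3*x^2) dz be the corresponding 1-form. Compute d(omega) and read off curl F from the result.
d(omega) = (-y) dy ∧ dz + (-11*x - 6*z) dz ∧ dx + (-12*x) dx ∧ dy; curl F = (-y, -11*x - 6*z, -12*x)

d omega = sum_{i<j} (∂f_j/∂x_i - ∂f_i/∂x_j) dx_i ∧ dx_j. Under the identification (dy ∧ dz, dz ∧ dx, dx ∧ dy) ↔ (e_x, e_y, e_z), the coefficients are exactly the components of curl F. Compute:
  ∂R/∂y - ∂Q/∂z = (0) - (y) = -y
  ∂P/∂z - ∂R/∂x = (-5*x - 6*z) - (6*x) = -11*x - 6*z
  ∂Q/∂x - ∂P/∂y = (-12*x) - (0) = -12*x.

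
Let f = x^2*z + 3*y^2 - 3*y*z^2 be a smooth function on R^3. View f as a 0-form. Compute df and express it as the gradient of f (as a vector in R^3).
df = (2*x*z) dx + (6*y - 3*z^2) dy + (x^2 - 6*y*z) dz; grad f = (2*x*z, 6*y - 3*z^2, x^2 - 6*y*z)

For a 0-form f, d f = (∂f/∂x) dx + (∂f/∂y) dy + (∂f/∂z) dz. The components of the vector representation are exactly the entries of grad f in Cartesian coordinates:
  ∂f/∂x = 2*x*z
  ∂f/∂y = 6*y - 3*z^2
  ∂f/∂z = x^2 - 6*y*z.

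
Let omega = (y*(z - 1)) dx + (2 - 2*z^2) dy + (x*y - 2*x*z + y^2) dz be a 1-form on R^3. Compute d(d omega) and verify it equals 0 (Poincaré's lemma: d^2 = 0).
d(d omega) = 0

Step 1: d omega = sum_{i<j} (∂f_j/∂x_i - ∂f_i/∂x_j) dx_i ∧ dx_j:
  coeff of dx ∧ dy: 1 - z
  coeff of dx ∧ dz: -2*z
  coeff of dy ∧ dz: x + 2*y + 4*z
Step 2: Apply d again to each 2-form coefficient. The only possible 3-form in R^3 is dx ∧ dy ∧ dz, with coefficient
  ∂(coeff of dy∧dz)/∂x - ∂(coeff of dx∧dz)/∂y + ∂(coeff of dx∧dy)/∂z
  = ∂/∂x (x + 2*y + 4*z) - ∂/∂y (-2*z) + ∂/∂z (1 - z).
Each of these terms simplifies to sums of mixed partials that cancel in pairs. The result is 0 (by equality of mixed partials for smooth functions — Schwarz / Clairaut).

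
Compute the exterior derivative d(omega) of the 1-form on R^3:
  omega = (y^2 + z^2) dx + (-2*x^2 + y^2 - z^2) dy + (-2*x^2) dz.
d(omega) = (-4*x - 2*y) dx ∧ dy + (-4*x - 2*z) dx ∧ dz + (2*z) dy ∧ dz

For a 1-form omega = sum_i f_i dx_i, the exterior derivative is
  d(omega) = sum_{i < j} (∂f_j/∂x_i - ∂f_i/∂x_j) dx_i ∧ dx_j.
  coefficient of dx ∧ dy: ∂f_2/∂x - ∂f_1/∂y = ∂(-2*x^2 + y^2 - z^2)/∂x - ∂(y^2 + z^2)/∂y = -4*x - 2*y
  coefficient of dx ∧ dz: ∂f_3/∂x - ∂f_1/∂z = ∂(-2*x^2)/∂x - ∂(y^2 + z^2)/∂z = -4*x - 2*z
  coefficient of dy ∧ dz: ∂f_3/∂y - ∂f_2/∂z = ∂(-2*x^2)/∂y - ∂(-2*x^2 + y^2 - z^2)/∂z = 2*z
Assembling: d(omega) = (-4*x - 2*y) dx ∧ dy + (-4*x - 2*z) dx ∧ dz + (2*z) dy ∧ dz.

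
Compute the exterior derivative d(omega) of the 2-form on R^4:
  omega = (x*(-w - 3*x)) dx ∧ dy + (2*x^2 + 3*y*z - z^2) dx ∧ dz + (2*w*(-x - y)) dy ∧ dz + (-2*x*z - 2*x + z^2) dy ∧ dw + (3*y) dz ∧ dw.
d(omega) = (-x - 2*z - 2) dx ∧ dy ∧ dw + (-2*w - 3*z) dx ∧ dy ∧ dz + (-2*y - 2*z + 3) dy ∧ dz ∧ dw

For a 2-form omega = sum_{i<j} g_{ij} dx_i ∧ dx_j, the exterior derivative is
  d(omega) = sum_{i<j} d(g_{ij}) ∧ dx_i ∧ dx_j = sum_{i<j, k} (∂g_{ij}/∂x_k) dx_k ∧ dx_i ∧ dx_j.
Expand each term, using dx_k ∧ dx_i ∧ dx_j = sgn(permutation) dx_{(a)} ∧ dx_{(b)} ∧ dx_{(c)} with (a < b < c) sorted:
  d(x*(-w - 3*x)) includes (∂/∂w)(x*(-w - 3*x)) dw = (-x) dw, which multiplied by dx ∧ dy gives (-x) dx ∧ dy ∧ dw
  d(2*x^2 + 3*y*z - z^2) includes (∂/∂y)(2*x^2 + 3*y*z - z^2) dy = (3*z) dy, which multiplied by dx ∧ dz gives (-3*z) dx ∧ dy ∧ dz
  d(2*w*(-x - y)) includes (∂/∂x)(2*w*(-x - y)) dx = (-2*w) dx, which multiplied by dy ∧ dz gives (-2*w) dx ∧ dy ∧ dz
  d(2*w*(-x - y)) includes (∂/∂w)(2*w*(-x - y)) dw = (-2*x - 2*y) dw, which multiplied by dy ∧ dz gives (-2*x - 2*y) dy ∧ dz ∧ dw
  d(-2*x*z - 2*x + z^2) includes (∂/∂x)(-2*x*z - 2*x + z^2) dx = (-2*z - 2) dx, which multiplied by dy ∧ dw gives (-2*z - 2) dx ∧ dy ∧ dw
  d(-2*x*z - 2*x + z^2) includes (∂/∂z)(-2*x*z - 2*x + z^2) dz = (-2*x + 2*z) dz, which multiplied by dy ∧ dw gives (2*x - 2*z) dy ∧ dz ∧ dw
  d(3*y) includes (∂/∂y)(3*y) dy = (3) dy, which multiplied by dz ∧ dw gives (3) dy ∧ dz ∧ dw
Collecting like 3-forms: d(omega) = (-x - 2*z - 2) dx ∧ dy ∧ dw + (-2*w - 3*z) dx ∧ dy ∧ dz + (-2*y - 2*z + 3) dy ∧ dz ∧ dw.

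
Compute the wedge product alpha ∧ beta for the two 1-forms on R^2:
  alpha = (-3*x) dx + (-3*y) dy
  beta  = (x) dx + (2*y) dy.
alpha ∧ beta = (-3*x*y) dx ∧ dy

Distribute the wedge, using dx_i ∧ dx_j = -dx_j ∧ dx_i and dx_i ∧ dx_i = 0. For each pair (i, j) with i < j, the coefficient of dx_i ∧ dx_j in alpha ∧ beta is (alpha_i * beta_j - alpha_j * beta_i). Collecting: alpha ∧ beta = (-3*x*y) dx ∧ dy.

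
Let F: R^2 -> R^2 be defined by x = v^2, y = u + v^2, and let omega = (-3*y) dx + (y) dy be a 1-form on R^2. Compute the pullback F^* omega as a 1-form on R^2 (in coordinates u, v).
F^* omega = (u + v^2) du + (4*v*(-u - v^2)) dv

Using F^*(f dg) = (f ∘ F) d(g ∘ F), substitute each coordinate x_i by F_i(u, v) in f_i, and replace dx_i by d F_i = (∂F_i/∂u) du + (∂F_i/∂v) dv.
  For the x component: f_1(F) = -3*u - 3*v^2; d F_1 = (0) du + (2*v) dv
  For the y component: f_2(F) = u + v^2; d F_2 = (1) du + (2*v) dv
Combining and collecting du, dv coefficients:
  coeff of du: u + v^2
  coeff of dv: 4*v*(-u - v^2)
F^* omega = (u + v^2) du + (4*v*(-u - v^2)) dv.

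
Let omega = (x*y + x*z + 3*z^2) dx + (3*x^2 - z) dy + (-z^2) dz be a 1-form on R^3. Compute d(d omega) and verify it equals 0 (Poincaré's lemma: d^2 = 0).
d(d omega) = 0

Step 1: d omega = sum_{i<j} (∂f_j/∂x_i - ∂f_i/∂x_j) dx_i ∧ dx_j:
  coeff of dx ∧ dy: 5*x
  coeff of dx ∧ dz: -x - 6*z
  coeff of dy ∧ dz: 1
Step 2: Apply d again to each 2-form coefficient. The only possible 3-form in R^3 is dx ∧ dy ∧ dz, with coefficient
  ∂(coeff of dy∧dz)/∂x - ∂(coeff of dx∧dz)/∂y + ∂(coeff of dx∧dy)/∂z
  = ∂/∂x (1) - ∂/∂y (-x - 6*z) + ∂/∂z (5*x).
Each of these terms simplifies to sums of mixed partials that cancel in pairs. The result is 0 (by equality of mixed partials for smooth functions — Schwarz / Clairaut).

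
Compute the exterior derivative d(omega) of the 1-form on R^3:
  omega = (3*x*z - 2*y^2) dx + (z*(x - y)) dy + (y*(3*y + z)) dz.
d(omega) = (4*y + z) dx ∧ dy + (-3*x) dx ∧ dz + (-x + 7*y + z) dy ∧ dz

For a 1-form omega = sum_i f_i dx_i, the exterior derivative is
  d(omega) = sum_{i < j} (∂f_j/∂x_i - ∂f_i/∂x_j) dx_i ∧ dx_j.
  coefficient of dx ∧ dy: ∂f_2/∂x - ∂f_1/∂y = ∂(z*(x - y))/∂x - ∂(3*x*z - 2*y^2)/∂y = 4*y + z
  coefficient of dx ∧ dz: ∂f_3/∂x - ∂f_1/∂z = ∂(y*(3*y + z))/∂x - ∂(3*x*z - 2*y^2)/∂z = -3*x
  coefficient of dy ∧ dz: ∂f_3/∂y - ∂f_2/∂z = ∂(y*(3*y + z))/∂y - ∂(z*(x - y))/∂z = -x + 7*y + z
Assembling: d(omega) = (4*y + z) dx ∧ dy + (-3*x) dx ∧ dz + (-x + 7*y + z) dy ∧ dz.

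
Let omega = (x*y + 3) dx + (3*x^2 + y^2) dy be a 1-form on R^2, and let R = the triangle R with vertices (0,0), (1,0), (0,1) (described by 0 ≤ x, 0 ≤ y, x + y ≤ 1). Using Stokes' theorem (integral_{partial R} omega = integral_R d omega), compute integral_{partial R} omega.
integral_(partial R) omega = 5/6

Stokes: integral_partial_R omega = integral_R d omega with d omega = (∂Q/∂x - ∂P/∂y) dx ∧ dy.
  ∂Q/∂x = 6*x
  ∂P/∂y = x
  integrand = ∂Q/∂x - ∂P/∂y = 5*x.
Integrating over R: integral_0^1 integral_0^{1-x} (5*x) dy dx = 5/6.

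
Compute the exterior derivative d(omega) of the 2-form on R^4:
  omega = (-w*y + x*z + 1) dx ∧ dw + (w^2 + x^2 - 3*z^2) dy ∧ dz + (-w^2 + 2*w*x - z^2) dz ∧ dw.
d(omega) = (w) dx ∧ dy ∧ dw + (2*w - x) dx ∧ dz ∧ dw + (2*x) dx ∧ dy ∧ dz + (2*w) dy ∧ dz ∧ dw

For a 2-form omega = sum_{i<j} g_{ij} dx_i ∧ dx_j, the exterior derivative is
  d(omega) = sum_{i<j} d(g_{ij}) ∧ dx_i ∧ dx_j = sum_{i<j, k} (∂g_{ij}/∂x_k) dx_k ∧ dx_i ∧ dx_j.
Expand each term, using dx_k ∧ dx_i ∧ dx_j = sgn(permutation) dx_{(a)} ∧ dx_{(b)} ∧ dx_{(c)} with (a < b < c) sorted:
  d(-w*y + x*z + 1) includes (∂/∂y)(-w*y + x*z + 1) dy = (-w) dy, which multiplied by dx ∧ dw gives (w) dx ∧ dy ∧ dw
  d(-w*y + x*z + 1) includes (∂/∂z)(-w*y + x*z + 1) dz = (x) dz, which multiplied by dx ∧ dw gives (-x) dx ∧ dz ∧ dw
  d(w^2 + x^2 - 3*z^2) includes (∂/∂x)(w^2 + x^2 - 3*z^2) dx = (2*x) dx, which multiplied by dy ∧ dz gives (2*x) dx ∧ dy ∧ dz
  d(w^2 + x^2 - 3*z^2) includes (∂/∂w)(w^2 + x^2 - 3*z^2) dw = (2*w) dw, which multiplied by dy ∧ dz gives (2*w) dy ∧ dz ∧ dw
  d(-w^2 + 2*w*x - z^2) includes (∂/∂x)(-w^2 + 2*w*x - z^2) dx = (2*w) dx, which multiplied by dz ∧ dw gives (2*w) dx ∧ dz ∧ dw
Collecting like 3-forms: d(omega) = (w) dx ∧ dy ∧ dw + (2*w - x) dx ∧ dz ∧ dw + (2*x) dx ∧ dy ∧ dz + (2*w) dy ∧ dz ∧ dw.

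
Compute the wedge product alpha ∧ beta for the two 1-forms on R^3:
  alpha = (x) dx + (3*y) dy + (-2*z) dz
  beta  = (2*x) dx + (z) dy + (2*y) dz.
alpha ∧ beta = (x*(-6*y + z)) dx ∧ dy + (2*x*(y + 2*z)) dx ∧ dz + (6*y^2 + 2*z^2) dy ∧ dz

Distribute the wedge, using dx_i ∧ dx_j = -dx_j ∧ dx_i and dx_i ∧ dx_i = 0. For each pair (i, j) with i < j, the coefficient of dx_i ∧ dx_j in alpha ∧ beta is (alpha_i * beta_j - alpha_j * beta_i). Collecting: alpha ∧ beta = (x*(-6*y + z)) dx ∧ dy + (2*x*(y + 2*z)) dx ∧ dz + (6*y^2 + 2*z^2) dy ∧ dz.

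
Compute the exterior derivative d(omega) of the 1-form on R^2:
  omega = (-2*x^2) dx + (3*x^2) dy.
d(omega) = (6*x) dx ∧ dy

For a 1-form omega = sum_i f_i dx_i, the exterior derivative is
  d(omega) = sum_{i < j} (∂f_j/∂x_i - ∂f_i/∂x_j) dx_i ∧ dx_j.
  coefficient of dx ∧ dy: ∂f_2/∂x - ∂f_1/∂y = ∂(3*x^2)/∂x - ∂(-2*x^2)/∂y = 6*x
Assembling: d(omega) = (6*x) dx ∧ dy.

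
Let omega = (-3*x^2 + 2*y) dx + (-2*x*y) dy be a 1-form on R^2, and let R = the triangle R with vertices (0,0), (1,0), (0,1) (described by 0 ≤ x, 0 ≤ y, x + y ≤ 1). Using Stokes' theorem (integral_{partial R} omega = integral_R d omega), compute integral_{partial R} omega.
integral_(partial R) omega = -4/3

Stokes: integral_partial_R omega = integral_R d omega with d omega = (∂Q/∂x - ∂P/∂y) dx ∧ dy.
  ∂Q/∂x = -2*y
  ∂P/∂y = 2
  integrand = ∂Q/∂x - ∂P/∂y = -2*y - 2.
Integrating over R: integral_0^1 integral_0^{1-x} (-2*y - 2) dy dx = -4/3.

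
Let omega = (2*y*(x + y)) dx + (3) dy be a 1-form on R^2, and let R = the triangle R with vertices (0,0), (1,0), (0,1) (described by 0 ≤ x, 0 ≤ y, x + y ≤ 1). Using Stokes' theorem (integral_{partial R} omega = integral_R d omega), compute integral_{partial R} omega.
integral_(partial R) omega = -1

Stokes: integral_partial_R omega = integral_R d omega with d omega = (∂Q/∂x - ∂P/∂y) dx ∧ dy.
  ∂Q/∂x = 0
  ∂P/∂y = 2*x + 4*y
  integrand = ∂Q/∂x - ∂P/∂y = -2*x - 4*y.
Integrating over R: integral_0^1 integral_0^{1-x} (-2*x - 4*y) dy dx = -1.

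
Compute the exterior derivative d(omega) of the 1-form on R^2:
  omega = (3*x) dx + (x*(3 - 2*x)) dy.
d(omega) = (3 - 4*x) dx ∧ dy

For a 1-form omega = sum_i f_i dx_i, the exterior derivative is
  d(omega) = sum_{i < j} (∂f_j/∂x_i - ∂f_i/∂x_j) dx_i ∧ dx_j.
  coefficient of dx ∧ dy: ∂f_2/∂x - ∂f_1/∂y = ∂(x*(3 - 2*x))/∂x - ∂(3*x)/∂y = 3 - 4*x
Assembling: d(omega) = (3 - 4*x) dx ∧ dy.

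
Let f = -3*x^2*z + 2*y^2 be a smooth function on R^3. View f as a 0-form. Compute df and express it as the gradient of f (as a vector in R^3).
df = (-6*x*z) dx + (4*y) dy + (-3*x^2) dz; grad f = (-6*x*z, 4*y, -3*x^2)

For a 0-form f, d f = (∂f/∂x) dx + (∂f/∂y) dy + (∂f/∂z) dz. The components of the vector representation are exactly the entries of grad f in Cartesian coordinates:
  ∂f/∂x = -6*x*z
  ∂f/∂y = 4*y
  ∂f/∂z = -3*x^2.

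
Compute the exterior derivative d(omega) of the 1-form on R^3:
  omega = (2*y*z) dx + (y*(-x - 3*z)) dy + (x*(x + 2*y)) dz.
d(omega) = (-y - 2*z) dx ∧ dy + (2*x) dx ∧ dz + (2*x + 3*y) dy ∧ dz

For a 1-form omega = sum_i f_i dx_i, the exterior derivative is
  d(omega) = sum_{i < j} (∂f_j/∂x_i - ∂f_i/∂x_j) dx_i ∧ dx_j.
  coefficient of dx ∧ dy: ∂f_2/∂x - ∂f_1/∂y = ∂(y*(-x - 3*z))/∂x - ∂(2*y*z)/∂y = -y - 2*z
  coefficient of dx ∧ dz: ∂f_3/∂x - ∂f_1/∂z = ∂(x*(x + 2*y))/∂x - ∂(2*y*z)/∂z = 2*x
  coefficient of dy ∧ dz: ∂f_3/∂y - ∂f_2/∂z = ∂(x*(x + 2*y))/∂y - ∂(y*(-x - 3*z))/∂z = 2*x + 3*y
Assembling: d(omega) = (-y - 2*z) dx ∧ dy + (2*x) dx ∧ dz + (2*x + 3*y) dy ∧ dz.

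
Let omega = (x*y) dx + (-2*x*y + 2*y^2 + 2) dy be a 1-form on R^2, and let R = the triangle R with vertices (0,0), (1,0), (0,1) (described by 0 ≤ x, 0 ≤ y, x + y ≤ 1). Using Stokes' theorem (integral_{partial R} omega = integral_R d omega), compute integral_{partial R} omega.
integral_(partial R) omega = -1/2

Stokes: integral_partial_R omega = integral_R d omega with d omega = (∂Q/∂x - ∂P/∂y) dx ∧ dy.
  ∂Q/∂x = -2*y
  ∂P/∂y = x
  integrand = ∂Q/∂x - ∂P/∂y = -x - 2*y.
Integrating over R: integral_0^1 integral_0^{1-x} (-x - 2*y) dy dx = -1/2.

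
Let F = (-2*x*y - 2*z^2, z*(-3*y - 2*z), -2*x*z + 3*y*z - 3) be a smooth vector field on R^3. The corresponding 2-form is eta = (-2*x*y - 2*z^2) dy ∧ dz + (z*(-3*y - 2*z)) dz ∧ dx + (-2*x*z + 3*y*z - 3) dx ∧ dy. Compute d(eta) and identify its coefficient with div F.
d(eta) = (-2*x + y - 3*z) dx ∧ dy ∧ dz; div F = -2*x + y - 3*z

For a 2-form in R^3 of the form above, applying d gives a 3-form with coefficient ∂P/∂x + ∂Q/∂y + ∂R/∂z:
  ∂P/∂x = -2*y
  ∂Q/∂y = -3*z
  ∂R/∂z = -2*x + 3*y
Sum = -2*x + y - 3*z, which is exactly div F.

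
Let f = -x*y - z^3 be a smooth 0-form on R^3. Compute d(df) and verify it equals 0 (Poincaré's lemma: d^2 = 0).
d(df) = 0

Step 1: df = sum_i (∂f/∂x_i) dx_i = (-y) dx + (-x) dy + (-3*z^2) dz.
Step 2: Apply d again. Using the 1-form formula, the coefficient of dx ∧ dy in d(df) is ∂^2 f/∂x ∂y - ∂^2 f/∂y ∂x = (-1) - (-1) = 0 (equality of mixed partials for smooth f).
Similarly for dx ∧ dz and dy ∧ dz — all coefficients vanish. So d(df) = 0.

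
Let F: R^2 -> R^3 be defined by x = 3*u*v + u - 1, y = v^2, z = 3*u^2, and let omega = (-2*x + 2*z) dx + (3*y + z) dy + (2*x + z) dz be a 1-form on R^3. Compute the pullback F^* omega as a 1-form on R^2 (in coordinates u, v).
F^* omega = (18*u^3 + 54*u^2*v + 18*u^2 - 18*u*v^2 - 12*u*v - 14*u + 6*v + 2) du + (18*u^3 - 12*u^2*v - 6*u^2 + 6*u + 6*v^3) dv

Using F^*(f dg) = (f ∘ F) d(g ∘ F), substitute each coordinate x_i by F_i(u, v) in f_i, and replace dx_i by d F_i = (∂F_i/∂u) du + (∂F_i/∂v) dv.
  For the x component: f_1(F) = 6*u^2 - 6*u*v - 2*u + 2; d F_1 = (3*v + 1) du + (3*u) dv
  For the y component: f_2(F) = 3*u^2 + 3*v^2; d F_2 = (0) du + (2*v) dv
  For the z component: f_3(F) = 3*u^2 + 6*u*v + 2*u - 2; d F_3 = (6*u) du + (0) dv
Combining and collecting du, dv coefficients:
  coeff of du: 18*u^3 + 54*u^2*v + 18*u^2 - 18*u*v^2 - 12*u*v - 14*u + 6*v + 2
  coeff of dv: 18*u^3 - 12*u^2*v - 6*u^2 + 6*u + 6*v^3
F^* omega = (18*u^3 + 54*u^2*v + 18*u^2 - 18*u*v^2 - 12*u*v - 14*u + 6*v + 2) du + (18*u^3 - 12*u^2*v - 6*u^2 + 6*u + 6*v^3) dv.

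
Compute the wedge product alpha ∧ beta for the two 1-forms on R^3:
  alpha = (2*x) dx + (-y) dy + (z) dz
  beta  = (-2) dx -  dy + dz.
alpha ∧ beta = (-2*x - 2*y) dx ∧ dy + (2*x + 2*z) dx ∧ dz + (-y + z) dy ∧ dz

Distribute the wedge, using dx_i ∧ dx_j = -dx_j ∧ dx_i and dx_i ∧ dx_i = 0. For each pair (i, j) with i < j, the coefficient of dx_i ∧ dx_j in alpha ∧ beta is (alpha_i * beta_j - alpha_j * beta_i). Collecting: alpha ∧ beta = (-2*x - 2*y) dx ∧ dy + (2*x + 2*z) dx ∧ dz + (-y + z) dy ∧ dz.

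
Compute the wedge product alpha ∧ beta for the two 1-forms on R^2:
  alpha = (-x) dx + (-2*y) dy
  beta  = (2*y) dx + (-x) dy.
alpha ∧ beta = (x^2 + 4*y^2) dx ∧ dy

Distribute the wedge, using dx_i ∧ dx_j = -dx_j ∧ dx_i and dx_i ∧ dx_i = 0. For each pair (i, j) with i < j, the coefficient of dx_i ∧ dx_j in alpha ∧ beta is (alpha_i * beta_j - alpha_j * beta_i). Collecting: alpha ∧ beta = (x^2 + 4*y^2) dx ∧ dy.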